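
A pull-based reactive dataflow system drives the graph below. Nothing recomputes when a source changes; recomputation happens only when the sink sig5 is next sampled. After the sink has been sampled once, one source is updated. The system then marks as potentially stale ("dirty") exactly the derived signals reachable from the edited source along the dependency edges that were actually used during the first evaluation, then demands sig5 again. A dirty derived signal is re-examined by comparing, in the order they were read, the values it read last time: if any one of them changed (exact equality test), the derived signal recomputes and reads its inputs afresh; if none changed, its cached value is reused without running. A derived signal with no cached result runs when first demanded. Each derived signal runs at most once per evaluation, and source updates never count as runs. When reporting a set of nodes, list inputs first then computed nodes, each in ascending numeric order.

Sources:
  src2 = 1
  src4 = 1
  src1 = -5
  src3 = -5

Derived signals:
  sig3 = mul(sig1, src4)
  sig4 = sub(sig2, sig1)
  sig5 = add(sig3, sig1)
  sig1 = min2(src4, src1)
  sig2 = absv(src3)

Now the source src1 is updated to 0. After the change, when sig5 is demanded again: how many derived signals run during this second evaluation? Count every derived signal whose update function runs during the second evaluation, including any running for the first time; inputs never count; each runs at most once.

Derived signals that run: sig1, sig3, sig5 — 3 in total.

First evaluation (everything demanded from the output):
  sig1 = min2(1, -5) = -5
  sig3 = mul(-5, 1) = -5
  sig5 = add(-5, -5) = -10

Propagation after the edit:
  sig1: runs — src1 -5->0; result 0.
  sig3: runs — sig1 -5->0; result 0.
  sig5: runs — sig3 -5->0; sig1 -5->0; result 0.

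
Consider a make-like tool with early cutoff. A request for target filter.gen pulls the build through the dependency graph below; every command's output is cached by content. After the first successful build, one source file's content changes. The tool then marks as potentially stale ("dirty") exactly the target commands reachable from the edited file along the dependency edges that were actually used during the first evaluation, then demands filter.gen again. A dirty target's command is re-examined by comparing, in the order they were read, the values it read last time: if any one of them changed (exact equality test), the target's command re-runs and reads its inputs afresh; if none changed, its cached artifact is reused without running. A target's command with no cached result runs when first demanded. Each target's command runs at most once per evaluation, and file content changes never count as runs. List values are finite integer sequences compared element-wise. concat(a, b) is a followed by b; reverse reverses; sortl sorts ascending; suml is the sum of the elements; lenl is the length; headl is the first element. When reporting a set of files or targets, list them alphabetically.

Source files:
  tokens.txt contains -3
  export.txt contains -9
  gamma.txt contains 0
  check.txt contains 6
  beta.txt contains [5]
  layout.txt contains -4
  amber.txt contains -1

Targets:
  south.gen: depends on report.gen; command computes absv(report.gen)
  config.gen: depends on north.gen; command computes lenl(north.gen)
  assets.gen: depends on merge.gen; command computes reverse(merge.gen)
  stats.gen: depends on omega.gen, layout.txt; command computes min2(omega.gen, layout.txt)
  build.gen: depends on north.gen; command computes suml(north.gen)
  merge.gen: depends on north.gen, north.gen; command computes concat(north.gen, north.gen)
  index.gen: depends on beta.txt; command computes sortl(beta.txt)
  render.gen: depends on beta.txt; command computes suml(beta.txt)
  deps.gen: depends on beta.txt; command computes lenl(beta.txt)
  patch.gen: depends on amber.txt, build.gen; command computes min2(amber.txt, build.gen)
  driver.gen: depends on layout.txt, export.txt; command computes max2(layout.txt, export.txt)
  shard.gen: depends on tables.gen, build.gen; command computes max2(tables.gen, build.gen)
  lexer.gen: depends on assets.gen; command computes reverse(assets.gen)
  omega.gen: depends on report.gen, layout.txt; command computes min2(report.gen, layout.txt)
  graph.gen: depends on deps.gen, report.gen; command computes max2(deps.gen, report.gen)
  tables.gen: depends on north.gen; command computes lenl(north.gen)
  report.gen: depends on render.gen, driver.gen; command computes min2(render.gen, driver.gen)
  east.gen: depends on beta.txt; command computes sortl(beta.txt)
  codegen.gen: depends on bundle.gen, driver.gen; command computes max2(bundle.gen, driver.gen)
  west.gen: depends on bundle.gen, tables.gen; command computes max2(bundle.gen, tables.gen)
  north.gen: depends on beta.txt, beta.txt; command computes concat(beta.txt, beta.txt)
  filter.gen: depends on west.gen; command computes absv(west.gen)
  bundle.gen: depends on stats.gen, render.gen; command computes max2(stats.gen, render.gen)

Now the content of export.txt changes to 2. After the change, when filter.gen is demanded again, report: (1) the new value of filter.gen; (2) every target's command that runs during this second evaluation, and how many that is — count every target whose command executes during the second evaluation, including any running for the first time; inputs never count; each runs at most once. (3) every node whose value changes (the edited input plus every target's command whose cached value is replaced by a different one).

First demand of the output computes:
  driver.gen = max2(-4, -9) = -4
  north.gen = concat([5], [5]) = [5, 5]
  render.gen = suml([5]) = 5
  report.gen = min2(5, -4) = -4
  omega.gen = min2(-4, -4) = -4
  stats.gen = min2(-4, -4) = -4
  bundle.gen = max2(-4, 5) = 5
  tables.gen = lenl([5, 5]) = 2
  west.gen = max2(5, 2) = 5
  filter.gen = absv(5) = 5

After the edit, cleaning proceeds:
  driver.gen: a read changed (export.txt -9->2) — executes, giving 2.
  report.gen: a read changed (driver.gen -4->2) — executes, giving 2.
  omega.gen: a read changed (report.gen -4->2) — executes, giving -4 — identical to its old value.
  stats.gen: dirty, but its reads are unchanged (omega.gen unchanged, layout.txt unchanged); cached -4 stands.
  bundle.gen: dirty, but its reads are unchanged (stats.gen unchanged, render.gen unchanged); cached 5 stands.
  west.gen: dirty, but its reads are unchanged (bundle.gen unchanged, tables.gen unchanged); cached 5 stands.
  filter.gen: dirty, but its reads are unchanged (west.gen unchanged); cached 5 stands.

Note the absorption at omega.gen: it re-runs yet its value is the same, leaving the output's value untouched.

Demanding filter.gen again yields 5.
3 target commands run: driver.gen, omega.gen, report.gen.
The nodes whose values change: driver.gen, export.txt, report.gen.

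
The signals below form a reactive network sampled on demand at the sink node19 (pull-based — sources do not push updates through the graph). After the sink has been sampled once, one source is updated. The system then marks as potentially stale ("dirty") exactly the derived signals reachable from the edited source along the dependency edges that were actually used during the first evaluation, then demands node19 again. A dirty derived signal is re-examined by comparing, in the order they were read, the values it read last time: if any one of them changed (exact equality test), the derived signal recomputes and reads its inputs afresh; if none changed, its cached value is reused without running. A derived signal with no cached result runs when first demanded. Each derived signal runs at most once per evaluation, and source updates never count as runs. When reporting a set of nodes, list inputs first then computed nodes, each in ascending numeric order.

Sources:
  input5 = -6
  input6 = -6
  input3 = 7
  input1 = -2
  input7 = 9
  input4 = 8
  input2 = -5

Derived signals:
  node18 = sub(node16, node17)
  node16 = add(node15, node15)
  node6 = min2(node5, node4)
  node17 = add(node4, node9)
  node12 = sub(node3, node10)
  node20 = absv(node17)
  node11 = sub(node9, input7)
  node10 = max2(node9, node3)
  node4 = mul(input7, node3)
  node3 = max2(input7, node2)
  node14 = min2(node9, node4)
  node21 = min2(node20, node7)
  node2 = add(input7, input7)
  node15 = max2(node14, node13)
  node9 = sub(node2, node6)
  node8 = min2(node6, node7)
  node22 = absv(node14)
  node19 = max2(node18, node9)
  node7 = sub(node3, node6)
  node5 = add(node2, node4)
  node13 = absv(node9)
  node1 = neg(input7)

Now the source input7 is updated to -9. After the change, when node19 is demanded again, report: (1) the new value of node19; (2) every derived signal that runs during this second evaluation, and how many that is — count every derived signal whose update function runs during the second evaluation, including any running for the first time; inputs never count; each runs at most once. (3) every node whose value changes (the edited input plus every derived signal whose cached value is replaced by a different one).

node19 now evaluates to 162.
Run set: node2, node3, node4, node5, node6, node9, node13, node14, node15, node16, node17, node18, node19 (13 run).
Changed values: input7, node2, node3, node4, node5, node6, node9, node13, node14, node15, node16, node17, node18, node19.

Initial pass — values computed on the first demand:
  node2 = add(9, 9) = 18
  node3 = max2(9, 18) = 18
  node4 = mul(9, 18) = 162
  node5 = add(18, 162) = 180
  node6 = min2(180, 162) = 162
  node9 = sub(18, 162) = -144
  node13 = absv(-144) = 144
  node14 = min2(-144, 162) = -144
  node15 = max2(-144, 144) = 144
  node16 = add(144, 144) = 288
  node17 = add(162, -144) = 18
  node18 = sub(288, 18) = 270
  node19 = max2(270, -144) = 270

Second demand — change propagation:
  node2: re-runs because input7 9->-9; input7 9->-9; new result -18.
  node3: re-runs because input7 9->-9; node2 18->-18; new result -9.
  node4: re-runs because input7 9->-9; node3 18->-9; new result 81.
  node5: re-runs because node2 18->-18; node4 162->81; new result 63.
  node6: re-runs because node5 180->63; node4 162->81; new result 63.
  node9: re-runs because node2 18->-18; node6 162->63; new result -81.
  node13: re-runs because node9 -144->-81; new result 81.
  node14: re-runs because node9 -144->-81; node4 162->81; new result -81.
  node15: re-runs because node14 -144->-81; node13 144->81; new result 81.
  node16: re-runs because node15 144->81; node15 144->81; new result 162.
  node17: re-runs because node4 162->81; node9 -144->-81; new result 0.
  node18: re-runs because node16 288->162; node17 18->0; new result 162.
  node19: re-runs because node18 270->162; node9 -144->-81; new result 162.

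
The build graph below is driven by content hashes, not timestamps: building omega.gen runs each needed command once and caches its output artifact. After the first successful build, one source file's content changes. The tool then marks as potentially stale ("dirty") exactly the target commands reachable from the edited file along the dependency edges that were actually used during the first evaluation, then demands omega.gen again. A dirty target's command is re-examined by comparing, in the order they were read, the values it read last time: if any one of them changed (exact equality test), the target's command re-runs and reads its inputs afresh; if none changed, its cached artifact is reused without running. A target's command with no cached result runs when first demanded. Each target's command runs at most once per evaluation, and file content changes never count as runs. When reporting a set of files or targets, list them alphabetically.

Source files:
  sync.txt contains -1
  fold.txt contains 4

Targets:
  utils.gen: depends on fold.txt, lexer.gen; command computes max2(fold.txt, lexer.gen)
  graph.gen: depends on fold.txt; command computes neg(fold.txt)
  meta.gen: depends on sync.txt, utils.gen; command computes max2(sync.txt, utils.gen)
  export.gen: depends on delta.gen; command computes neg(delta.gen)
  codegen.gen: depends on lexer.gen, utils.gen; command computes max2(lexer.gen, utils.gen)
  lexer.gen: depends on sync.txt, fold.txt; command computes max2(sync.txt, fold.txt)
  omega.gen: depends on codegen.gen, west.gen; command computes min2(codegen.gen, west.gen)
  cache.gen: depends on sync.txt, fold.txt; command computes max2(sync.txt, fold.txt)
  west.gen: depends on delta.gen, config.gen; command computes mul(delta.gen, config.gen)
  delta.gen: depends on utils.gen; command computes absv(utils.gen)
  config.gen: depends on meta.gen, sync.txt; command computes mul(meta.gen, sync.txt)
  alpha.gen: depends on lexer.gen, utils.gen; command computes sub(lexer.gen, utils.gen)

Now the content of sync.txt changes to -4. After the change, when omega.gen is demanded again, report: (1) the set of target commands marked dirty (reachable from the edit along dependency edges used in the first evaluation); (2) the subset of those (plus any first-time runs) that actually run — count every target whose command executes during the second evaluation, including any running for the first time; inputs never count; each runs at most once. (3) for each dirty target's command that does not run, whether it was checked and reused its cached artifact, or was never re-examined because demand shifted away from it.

Dirty set: codegen.gen, config.gen, delta.gen, lexer.gen, meta.gen, omega.gen, utils.gen, west.gen.
Run set: config.gen, lexer.gen, meta.gen, omega.gen, west.gen (5 run).
Re-examined without running (cache reused): codegen.gen, delta.gen, utils.gen.
The important point: at utils.gen every value read last time is unchanged, so the dirty flag clears without a run.

Initial pass — values computed on the first demand:
  lexer.gen = max2(-1, 4) = 4
  utils.gen = max2(4, 4) = 4
  codegen.gen = max2(4, 4) = 4
  delta.gen = absv(4) = 4
  meta.gen = max2(-1, 4) = 4
  config.gen = mul(4, -1) = -4
  west.gen = mul(4, -4) = -16
  omega.gen = min2(4, -16) = -16

Second demand — change propagation:
  lexer.gen: re-runs because sync.txt -1->-4; new result 4 (unchanged).
  utils.gen: re-examined; everything it read last time is the same (fold.txt unchanged, lexer.gen unchanged) — cache 4 kept, no run.
  codegen.gen: re-examined; everything it read last time is the same (lexer.gen unchanged, utils.gen unchanged) — cache 4 kept, no run.
  delta.gen: re-examined; everything it read last time is the same (utils.gen unchanged) — cache 4 kept, no run.
  meta.gen: re-runs because sync.txt -1->-4; new result 4 (unchanged).
  config.gen: re-runs because sync.txt -1->-4; new result -16.
  west.gen: re-runs because config.gen -4->-16; new result -64.
  omega.gen: re-runs because west.gen -16->-64; new result -64.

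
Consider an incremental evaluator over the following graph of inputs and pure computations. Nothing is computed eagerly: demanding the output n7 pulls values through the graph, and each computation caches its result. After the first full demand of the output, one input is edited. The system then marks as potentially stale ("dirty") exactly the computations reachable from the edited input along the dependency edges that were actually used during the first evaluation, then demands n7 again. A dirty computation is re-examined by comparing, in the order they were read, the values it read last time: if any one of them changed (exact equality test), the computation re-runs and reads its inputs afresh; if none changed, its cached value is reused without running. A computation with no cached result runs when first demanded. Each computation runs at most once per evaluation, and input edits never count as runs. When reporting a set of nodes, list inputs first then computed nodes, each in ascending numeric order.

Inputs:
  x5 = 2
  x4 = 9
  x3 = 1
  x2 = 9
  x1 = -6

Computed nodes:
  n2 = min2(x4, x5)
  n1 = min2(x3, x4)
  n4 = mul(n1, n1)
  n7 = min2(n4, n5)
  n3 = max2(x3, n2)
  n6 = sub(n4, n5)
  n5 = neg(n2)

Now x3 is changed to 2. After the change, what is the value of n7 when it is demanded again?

n7 now evaluates to -2.

Initial pass — values computed on the first demand:
  n1 = min2(1, 9) = 1
  n2 = min2(9, 2) = 2
  n4 = mul(1, 1) = 1
  n5 = neg(2) = -2
  n7 = min2(1, -2) = -2

Second demand — change propagation:
  n1: re-runs because x3 1->2; new result 2.
  n4: re-runs because n1 1->2; n1 1->2; new result 4.
  n7: re-runs because n4 1->4; new result -2 (unchanged).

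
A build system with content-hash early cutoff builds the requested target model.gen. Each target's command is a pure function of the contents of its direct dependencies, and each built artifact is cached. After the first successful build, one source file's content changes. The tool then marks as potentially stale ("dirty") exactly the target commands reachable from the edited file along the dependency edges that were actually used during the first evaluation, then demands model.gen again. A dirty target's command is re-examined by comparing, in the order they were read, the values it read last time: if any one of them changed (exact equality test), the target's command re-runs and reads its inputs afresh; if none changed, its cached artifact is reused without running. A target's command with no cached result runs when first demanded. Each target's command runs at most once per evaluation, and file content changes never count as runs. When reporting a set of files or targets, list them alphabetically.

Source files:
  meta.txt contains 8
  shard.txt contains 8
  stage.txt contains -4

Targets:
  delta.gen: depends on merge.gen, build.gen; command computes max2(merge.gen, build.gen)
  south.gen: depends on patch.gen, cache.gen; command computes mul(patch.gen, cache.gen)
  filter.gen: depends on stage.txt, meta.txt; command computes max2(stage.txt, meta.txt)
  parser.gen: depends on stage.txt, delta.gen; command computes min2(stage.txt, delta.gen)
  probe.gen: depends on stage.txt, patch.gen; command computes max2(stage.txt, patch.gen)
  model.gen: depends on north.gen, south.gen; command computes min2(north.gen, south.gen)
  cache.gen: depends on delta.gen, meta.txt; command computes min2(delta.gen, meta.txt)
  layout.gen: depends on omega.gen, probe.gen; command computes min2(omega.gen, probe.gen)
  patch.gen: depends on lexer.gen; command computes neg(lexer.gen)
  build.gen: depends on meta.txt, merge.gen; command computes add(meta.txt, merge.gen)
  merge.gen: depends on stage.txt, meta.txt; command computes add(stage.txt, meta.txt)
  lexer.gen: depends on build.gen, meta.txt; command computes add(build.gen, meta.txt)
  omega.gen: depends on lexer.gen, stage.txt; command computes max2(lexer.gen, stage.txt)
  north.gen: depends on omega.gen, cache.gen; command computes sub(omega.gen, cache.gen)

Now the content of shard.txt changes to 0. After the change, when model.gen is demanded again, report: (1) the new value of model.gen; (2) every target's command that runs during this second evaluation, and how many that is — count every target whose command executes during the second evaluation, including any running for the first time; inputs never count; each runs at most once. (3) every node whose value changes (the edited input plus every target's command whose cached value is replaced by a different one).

First evaluation (everything demanded from the output):
  merge.gen = add(-4, 8) = 4
  build.gen = add(8, 4) = 12
  delta.gen = max2(4, 12) = 12
  cache.gen = min2(12, 8) = 8
  lexer.gen = add(12, 8) = 20
  omega.gen = max2(20, -4) = 20
  north.gen = sub(20, 8) = 12
  patch.gen = neg(20) = -20
  south.gen = mul(-20, 8) = -160
  model.gen = min2(12, -160) = -160

Propagation after the edit:
  shard.txt feeds no computation that the output demands — nothing is marked dirty and nothing runs.

Key observation: shard.txt is never demanded by the output, so the edit triggers no recomputation at all.

New value of model.gen: -160.
Target commands that run: none — 0 in total.
Values that change: shard.txt.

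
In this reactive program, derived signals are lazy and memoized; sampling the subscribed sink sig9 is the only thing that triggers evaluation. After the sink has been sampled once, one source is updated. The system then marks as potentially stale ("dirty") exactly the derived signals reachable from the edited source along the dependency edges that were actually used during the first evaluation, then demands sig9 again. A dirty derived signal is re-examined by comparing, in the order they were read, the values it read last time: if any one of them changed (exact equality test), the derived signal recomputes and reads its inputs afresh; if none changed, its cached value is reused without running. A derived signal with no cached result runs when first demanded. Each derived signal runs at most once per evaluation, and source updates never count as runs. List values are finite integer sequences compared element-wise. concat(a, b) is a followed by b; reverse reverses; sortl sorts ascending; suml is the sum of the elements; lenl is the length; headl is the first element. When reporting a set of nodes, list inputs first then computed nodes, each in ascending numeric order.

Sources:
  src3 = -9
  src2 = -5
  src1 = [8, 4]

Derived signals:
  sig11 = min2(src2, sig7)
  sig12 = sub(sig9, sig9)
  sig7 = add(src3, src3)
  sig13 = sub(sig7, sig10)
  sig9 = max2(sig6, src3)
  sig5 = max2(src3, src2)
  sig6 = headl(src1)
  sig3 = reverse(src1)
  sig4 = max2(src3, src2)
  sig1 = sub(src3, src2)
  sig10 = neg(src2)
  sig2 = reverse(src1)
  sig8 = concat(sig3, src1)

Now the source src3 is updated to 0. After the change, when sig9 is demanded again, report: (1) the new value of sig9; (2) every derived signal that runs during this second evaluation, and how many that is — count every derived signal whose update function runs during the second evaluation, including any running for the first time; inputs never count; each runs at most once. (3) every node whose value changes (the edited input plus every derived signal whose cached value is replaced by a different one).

First demand of the output computes:
  sig6 = headl([8, 4]) = 8
  sig9 = max2(8, -9) = 8

After the edit, cleaning proceeds:
  sig9: a read changed (src3 -9->0) — executes, giving 8 — identical to its old value.

Demanding sig9 again yields 8.
1 derived signals run: sig9.
The nodes whose values change: src3.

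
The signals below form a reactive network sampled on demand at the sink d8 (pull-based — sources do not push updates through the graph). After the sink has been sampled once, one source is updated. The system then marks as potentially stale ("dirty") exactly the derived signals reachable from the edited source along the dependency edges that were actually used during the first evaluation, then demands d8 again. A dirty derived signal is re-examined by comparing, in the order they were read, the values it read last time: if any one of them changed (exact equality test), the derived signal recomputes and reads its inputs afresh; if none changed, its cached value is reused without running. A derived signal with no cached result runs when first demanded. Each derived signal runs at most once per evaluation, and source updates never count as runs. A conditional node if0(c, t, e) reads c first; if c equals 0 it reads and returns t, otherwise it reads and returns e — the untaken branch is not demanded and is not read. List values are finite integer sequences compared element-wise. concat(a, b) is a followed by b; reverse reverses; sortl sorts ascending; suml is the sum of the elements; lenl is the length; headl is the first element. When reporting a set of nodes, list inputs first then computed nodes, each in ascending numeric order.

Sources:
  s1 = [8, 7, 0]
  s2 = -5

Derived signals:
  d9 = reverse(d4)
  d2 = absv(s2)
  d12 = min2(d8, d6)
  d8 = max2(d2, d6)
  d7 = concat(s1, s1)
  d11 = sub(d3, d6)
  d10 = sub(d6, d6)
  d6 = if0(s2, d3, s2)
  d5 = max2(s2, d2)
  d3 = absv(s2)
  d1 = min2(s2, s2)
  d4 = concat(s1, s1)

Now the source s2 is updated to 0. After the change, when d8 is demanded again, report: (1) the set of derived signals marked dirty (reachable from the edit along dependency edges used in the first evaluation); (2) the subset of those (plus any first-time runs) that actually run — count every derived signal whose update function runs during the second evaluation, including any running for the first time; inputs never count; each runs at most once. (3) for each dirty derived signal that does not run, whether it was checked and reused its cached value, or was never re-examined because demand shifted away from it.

Initial pass — values computed on the first demand:
  d2 = absv(-5) = 5
  d6 = if0(s2=-5 -> else branch s2) = -5
  d8 = max2(5, -5) = 5

Second demand — change propagation:
  d2: re-runs because s2 -5->0; new result 0.
  d3: newly demanded (no cache) — executes and yields 0.
  d6: re-runs because s2 -5->0; s2 -5->0; new result 0.
  d8: re-runs because d2 5->0; d6 -5->0; new result 0.

The important point: the flipped condition pulls in fresh nodes; d3 runs for the first time.

Dirty set: d2, d6, d8.
Run set: d2, d3, d6, d8 (4 run).
All dirty derived signals ended up running.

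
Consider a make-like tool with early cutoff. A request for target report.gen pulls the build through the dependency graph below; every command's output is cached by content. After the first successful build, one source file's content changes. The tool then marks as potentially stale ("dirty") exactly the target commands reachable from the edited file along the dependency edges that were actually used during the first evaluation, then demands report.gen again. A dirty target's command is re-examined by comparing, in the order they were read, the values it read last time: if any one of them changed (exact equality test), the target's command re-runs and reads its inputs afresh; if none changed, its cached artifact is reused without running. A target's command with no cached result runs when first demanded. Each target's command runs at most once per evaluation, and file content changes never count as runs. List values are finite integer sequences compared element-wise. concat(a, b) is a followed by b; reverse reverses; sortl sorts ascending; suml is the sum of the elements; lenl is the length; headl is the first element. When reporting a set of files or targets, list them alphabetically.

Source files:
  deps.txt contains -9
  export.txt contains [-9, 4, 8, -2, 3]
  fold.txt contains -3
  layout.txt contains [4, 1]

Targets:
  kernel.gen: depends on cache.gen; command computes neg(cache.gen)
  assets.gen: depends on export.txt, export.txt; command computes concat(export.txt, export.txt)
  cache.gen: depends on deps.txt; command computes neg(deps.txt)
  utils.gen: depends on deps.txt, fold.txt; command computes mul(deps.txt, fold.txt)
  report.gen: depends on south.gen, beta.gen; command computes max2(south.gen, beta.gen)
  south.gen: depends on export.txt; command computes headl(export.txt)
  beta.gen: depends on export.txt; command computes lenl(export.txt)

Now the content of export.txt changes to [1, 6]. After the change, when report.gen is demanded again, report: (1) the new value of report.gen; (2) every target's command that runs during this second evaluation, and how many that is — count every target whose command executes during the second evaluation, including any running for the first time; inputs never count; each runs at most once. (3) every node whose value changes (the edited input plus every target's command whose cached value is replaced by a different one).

First demand of the output computes:
  beta.gen = lenl([-9, 4, 8, -2, 3]) = 5
  south.gen = headl([-9, 4, 8, -2, 3]) = -9
  report.gen = max2(-9, 5) = 5

After the edit, cleaning proceeds:
  beta.gen: a read changed (export.txt [-9, 4, 8, -2, 3]->[1, 6]) — executes, giving 2.
  south.gen: a read changed (export.txt [-9, 4, 8, -2, 3]->[1, 6]) — executes, giving 1.
  report.gen: a read changed (south.gen -9->1; beta.gen 5->2) — executes, giving 2.

Demanding report.gen again yields 2.
3 target commands run: beta.gen, report.gen, south.gen.
The nodes whose values change: beta.gen, export.txt, report.gen, south.gen.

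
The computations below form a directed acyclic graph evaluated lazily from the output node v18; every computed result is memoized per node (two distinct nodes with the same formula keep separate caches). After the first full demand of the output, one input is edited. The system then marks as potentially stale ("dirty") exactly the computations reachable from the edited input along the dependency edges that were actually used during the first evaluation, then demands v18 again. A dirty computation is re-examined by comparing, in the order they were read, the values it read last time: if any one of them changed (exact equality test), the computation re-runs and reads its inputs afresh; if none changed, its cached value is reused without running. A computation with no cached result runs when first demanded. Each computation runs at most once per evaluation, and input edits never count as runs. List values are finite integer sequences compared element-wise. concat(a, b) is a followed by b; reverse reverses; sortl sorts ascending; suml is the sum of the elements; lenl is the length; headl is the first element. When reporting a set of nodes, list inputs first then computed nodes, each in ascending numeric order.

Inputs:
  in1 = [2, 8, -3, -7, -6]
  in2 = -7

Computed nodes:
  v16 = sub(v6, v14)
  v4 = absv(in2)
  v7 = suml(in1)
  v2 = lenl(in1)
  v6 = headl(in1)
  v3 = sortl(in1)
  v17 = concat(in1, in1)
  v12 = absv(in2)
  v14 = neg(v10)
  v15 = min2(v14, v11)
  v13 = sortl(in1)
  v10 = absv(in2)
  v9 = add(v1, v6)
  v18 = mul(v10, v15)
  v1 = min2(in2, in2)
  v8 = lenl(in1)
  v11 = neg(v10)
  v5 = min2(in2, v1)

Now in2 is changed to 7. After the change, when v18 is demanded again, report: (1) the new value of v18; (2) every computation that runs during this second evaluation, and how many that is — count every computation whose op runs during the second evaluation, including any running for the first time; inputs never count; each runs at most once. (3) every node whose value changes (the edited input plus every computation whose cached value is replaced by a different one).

First demand of the output computes:
  v10 = absv(-7) = 7
  v11 = neg(7) = -7
  v14 = neg(7) = -7
  v15 = min2(-7, -7) = -7
  v18 = mul(7, -7) = -49

After the edit, cleaning proceeds:
  v10: a read changed (in2 -7->7) — executes, giving 7 — identical to its old value.
  v11: dirty, but its reads are unchanged (v10 unchanged); cached -7 stands.
  v14: dirty, but its reads are unchanged (v10 unchanged); cached -7 stands.
  v15: dirty, but its reads are unchanged (v14 unchanged, v11 unchanged); cached -7 stands.
  v18: dirty, but its reads are unchanged (v10 unchanged, v15 unchanged); cached -49 stands.

Note the absorption at v10: it re-runs yet its value is the same, leaving the output's value untouched.

Demanding v18 again yields -49.
1 computations run: v10.
The nodes whose values change: in2.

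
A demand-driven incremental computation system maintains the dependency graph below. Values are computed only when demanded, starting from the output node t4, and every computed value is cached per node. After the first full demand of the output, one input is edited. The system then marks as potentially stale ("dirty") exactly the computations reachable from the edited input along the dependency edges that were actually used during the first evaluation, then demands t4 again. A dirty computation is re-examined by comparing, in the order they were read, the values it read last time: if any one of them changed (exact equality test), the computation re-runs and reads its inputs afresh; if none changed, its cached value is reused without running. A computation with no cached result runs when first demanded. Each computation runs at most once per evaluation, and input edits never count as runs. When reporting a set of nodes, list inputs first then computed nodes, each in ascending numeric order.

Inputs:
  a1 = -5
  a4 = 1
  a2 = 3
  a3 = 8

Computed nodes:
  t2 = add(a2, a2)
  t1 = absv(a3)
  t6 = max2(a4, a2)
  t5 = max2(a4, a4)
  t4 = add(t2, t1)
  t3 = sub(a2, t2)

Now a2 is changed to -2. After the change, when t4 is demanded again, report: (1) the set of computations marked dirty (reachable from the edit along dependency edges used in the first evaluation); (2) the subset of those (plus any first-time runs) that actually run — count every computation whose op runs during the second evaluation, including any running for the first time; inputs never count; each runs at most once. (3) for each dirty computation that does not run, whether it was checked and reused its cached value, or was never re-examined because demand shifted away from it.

First evaluation (everything demanded from the output):
  t1 = absv(8) = 8
  t2 = add(3, 3) = 6
  t4 = add(6, 8) = 14

Propagation after the edit:
  t2: runs — a2 3->-2; a2 3->-2; result -4.
  t4: runs — t2 6->-4; result 4.

Marked dirty: t2, t4.
Computations that run: t2, t4 — 2 in total.
Every dirty computation ran.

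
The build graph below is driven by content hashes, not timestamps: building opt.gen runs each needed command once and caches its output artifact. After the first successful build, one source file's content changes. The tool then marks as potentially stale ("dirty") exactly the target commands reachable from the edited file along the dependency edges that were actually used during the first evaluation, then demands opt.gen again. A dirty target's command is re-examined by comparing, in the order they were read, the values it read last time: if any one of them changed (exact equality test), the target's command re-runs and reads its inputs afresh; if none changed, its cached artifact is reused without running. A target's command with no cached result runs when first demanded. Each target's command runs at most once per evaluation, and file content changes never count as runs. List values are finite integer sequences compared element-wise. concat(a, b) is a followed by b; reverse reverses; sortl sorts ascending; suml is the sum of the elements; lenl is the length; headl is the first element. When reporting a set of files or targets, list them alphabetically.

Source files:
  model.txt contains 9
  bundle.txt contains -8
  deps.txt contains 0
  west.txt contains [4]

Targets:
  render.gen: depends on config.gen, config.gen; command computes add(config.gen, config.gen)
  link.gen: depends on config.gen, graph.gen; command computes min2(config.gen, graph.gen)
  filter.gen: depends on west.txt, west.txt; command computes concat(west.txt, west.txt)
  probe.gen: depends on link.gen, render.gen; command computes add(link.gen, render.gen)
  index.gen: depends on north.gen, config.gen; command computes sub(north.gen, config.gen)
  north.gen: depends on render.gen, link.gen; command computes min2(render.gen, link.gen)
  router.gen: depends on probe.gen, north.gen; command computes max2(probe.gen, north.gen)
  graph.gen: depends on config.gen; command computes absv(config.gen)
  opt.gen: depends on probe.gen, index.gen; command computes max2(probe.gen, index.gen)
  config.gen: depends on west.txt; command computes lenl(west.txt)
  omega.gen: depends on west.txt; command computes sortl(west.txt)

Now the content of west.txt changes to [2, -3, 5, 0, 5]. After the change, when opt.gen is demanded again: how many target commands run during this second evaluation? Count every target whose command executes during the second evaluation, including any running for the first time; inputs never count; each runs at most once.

Run set: config.gen, graph.gen, index.gen, link.gen, north.gen, opt.gen, probe.gen, render.gen (8 run).

Initial pass — values computed on the first demand:
  config.gen = lenl([4]) = 1
  graph.gen = absv(1) = 1
  link.gen = min2(1, 1) = 1
  render.gen = add(1, 1) = 2
  north.gen = min2(2, 1) = 1
  index.gen = sub(1, 1) = 0
  probe.gen = add(1, 2) = 3
  opt.gen = max2(3, 0) = 3

Second demand — change propagation:
  config.gen: re-runs because west.txt [4]->[2, -3, 5, 0, 5]; new result 5.
  graph.gen: re-runs because config.gen 1->5; new result 5.
  link.gen: re-runs because config.gen 1->5; graph.gen 1->5; new result 5.
  render.gen: re-runs because config.gen 1->5; config.gen 1->5; new result 10.
  north.gen: re-runs because render.gen 2->10; link.gen 1->5; new result 5.
  index.gen: re-runs because north.gen 1->5; config.gen 1->5; new result 0 (unchanged).
  probe.gen: re-runs because link.gen 1->5; render.gen 2->10; new result 15.
  opt.gen: re-runs because probe.gen 3->15; new result 15.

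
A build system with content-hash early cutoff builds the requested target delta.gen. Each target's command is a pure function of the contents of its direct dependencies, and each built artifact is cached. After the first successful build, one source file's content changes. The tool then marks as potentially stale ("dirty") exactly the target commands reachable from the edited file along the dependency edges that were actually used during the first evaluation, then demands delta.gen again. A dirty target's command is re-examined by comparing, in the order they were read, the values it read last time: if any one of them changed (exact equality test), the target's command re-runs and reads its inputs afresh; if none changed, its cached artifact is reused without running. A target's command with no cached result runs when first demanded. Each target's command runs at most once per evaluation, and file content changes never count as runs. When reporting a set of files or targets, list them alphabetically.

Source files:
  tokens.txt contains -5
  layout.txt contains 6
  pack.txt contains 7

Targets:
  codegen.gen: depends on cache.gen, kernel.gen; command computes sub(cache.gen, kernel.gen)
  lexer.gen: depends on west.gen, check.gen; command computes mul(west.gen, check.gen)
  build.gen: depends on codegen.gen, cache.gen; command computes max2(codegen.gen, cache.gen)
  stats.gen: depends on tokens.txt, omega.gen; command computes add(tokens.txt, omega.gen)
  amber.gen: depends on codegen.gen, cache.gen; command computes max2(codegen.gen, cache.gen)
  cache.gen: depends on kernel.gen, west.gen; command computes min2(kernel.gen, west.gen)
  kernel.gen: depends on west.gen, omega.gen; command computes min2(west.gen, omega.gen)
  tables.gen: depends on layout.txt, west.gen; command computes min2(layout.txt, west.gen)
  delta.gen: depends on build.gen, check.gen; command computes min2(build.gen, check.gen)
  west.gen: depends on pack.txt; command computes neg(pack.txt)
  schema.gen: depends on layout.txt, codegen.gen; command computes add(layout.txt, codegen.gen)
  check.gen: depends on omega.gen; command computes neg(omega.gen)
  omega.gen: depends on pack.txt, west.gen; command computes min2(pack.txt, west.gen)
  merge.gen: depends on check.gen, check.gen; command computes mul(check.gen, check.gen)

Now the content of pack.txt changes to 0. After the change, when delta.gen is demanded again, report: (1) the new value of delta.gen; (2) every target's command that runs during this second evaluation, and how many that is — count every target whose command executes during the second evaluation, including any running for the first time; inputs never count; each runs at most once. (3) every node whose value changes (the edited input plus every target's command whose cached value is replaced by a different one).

First evaluation (everything demanded from the output):
  west.gen = neg(7) = -7
  omega.gen = min2(7, -7) = -7
  check.gen = neg(-7) = 7
  kernel.gen = min2(-7, -7) = -7
  cache.gen = min2(-7, -7) = -7
  codegen.gen = sub(-7, -7) = 0
  build.gen = max2(0, -7) = 0
  delta.gen = min2(0, 7) = 0

Propagation after the edit:
  west.gen: runs — pack.txt 7->0; result 0.
  omega.gen: runs — pack.txt 7->0; west.gen -7->0; result 0.
  check.gen: runs — omega.gen -7->0; result 0.
  kernel.gen: runs — west.gen -7->0; omega.gen -7->0; result 0.
  cache.gen: runs — kernel.gen -7->0; west.gen -7->0; result 0.
  codegen.gen: runs — cache.gen -7->0; kernel.gen -7->0; result 0 (same value as before).
  build.gen: runs — cache.gen -7->0; result 0 (same value as before).
  delta.gen: runs — check.gen 7->0; result 0 (same value as before).

New value of delta.gen: 0.
Target commands that run: build.gen, cache.gen, check.gen, codegen.gen, delta.gen, kernel.gen, omega.gen, west.gen — 8 in total.
Values that change: cache.gen, check.gen, kernel.gen, omega.gen, pack.txt, west.gen.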